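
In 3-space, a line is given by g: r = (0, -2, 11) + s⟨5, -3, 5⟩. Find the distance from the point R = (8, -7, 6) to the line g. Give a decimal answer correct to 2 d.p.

Taking (0, -2, 11) on g with direction v = (5, -3, 5): w = R − (0, -2, 11) = (8, -5, -5), and w × v = (-40, -65, 1).
Distance = |w × v| / |v| = √5826 / √59 ≈ 9.94.

9.94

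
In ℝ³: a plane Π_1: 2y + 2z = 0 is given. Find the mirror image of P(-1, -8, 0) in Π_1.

λ = (n·P − d)/|n|² = (-16 − 0)/8 = -2.
Reflection = P − 2λn = (-1, -8, 0) − (-4)·(0, 2, 2) = (-1, 0, 8).

(-1, 0, 8)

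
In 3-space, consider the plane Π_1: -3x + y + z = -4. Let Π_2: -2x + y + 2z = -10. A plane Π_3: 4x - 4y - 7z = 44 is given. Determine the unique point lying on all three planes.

Solving the 3×3 linear system -3x + y + z = -4, -2x + y + 2z = -10, 4x - 4y - 7z = 44 (e.g. by elimination or Cramer's rule, determinant = -5) gives (-2, -6, -4).

(-2, -6, -4)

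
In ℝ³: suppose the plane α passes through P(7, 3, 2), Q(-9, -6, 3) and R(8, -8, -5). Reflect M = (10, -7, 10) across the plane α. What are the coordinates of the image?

PQ = (-16, -9, 1), PR = (1, -11, -7); a normal to α is PQ × PR = (74, -111, 185).
Using P: α has equation 74x - 111y + 185z = 555.
λ = (n·M − d)/|n|² = (3367 − 555)/52022 = 2/37.
Reflection = M − 2λn = (10, -7, 10) − (4/37)·(74, -111, 185) = (2, 5, -10).

(2, 5, -10)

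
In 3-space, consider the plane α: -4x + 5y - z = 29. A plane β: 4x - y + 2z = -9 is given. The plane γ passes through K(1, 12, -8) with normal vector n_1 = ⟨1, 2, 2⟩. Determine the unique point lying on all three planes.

(-1, 5, 0)

γ: n_1·r = n_1·K gives x + 2y + 2z = 9.
Solving the 3×3 linear system -4x + 5y - z = 29, 4x - y + 2z = -9, x + 2y + 2z = 9 (e.g. by elimination or Cramer's rule, determinant = -15) gives (-1, 5, 0).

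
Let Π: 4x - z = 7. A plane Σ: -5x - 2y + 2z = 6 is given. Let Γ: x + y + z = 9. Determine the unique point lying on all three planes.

Solving the 3×3 linear system 4x - z = 7, -5x - 2y + 2z = 6, x + y + z = 9 (e.g. by elimination or Cramer's rule, determinant = -13) gives (4, -4, 9).

(4, -4, 9)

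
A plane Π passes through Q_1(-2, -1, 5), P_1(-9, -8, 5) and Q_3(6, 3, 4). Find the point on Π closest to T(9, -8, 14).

(6, -5, 2)

Q_1P_1 = (-7, -7, 0), Q_1Q_3 = (8, 4, -1); a normal to Π is Q_1P_1 × Q_1Q_3 = (7, -7, 28).
Using Q_1: Π has equation 7x - 7y + 28z = 133.
Foot = T − λn with λ = (n·T − d)/|n|² = (511 − 133)/882 = 3/7.
Foot = (9, -8, 14) − (3/7)·(7, -7, 28) = (6, -5, 2).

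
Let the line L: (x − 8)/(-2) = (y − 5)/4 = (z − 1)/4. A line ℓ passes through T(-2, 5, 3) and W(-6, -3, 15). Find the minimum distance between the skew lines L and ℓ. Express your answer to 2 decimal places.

L has direction (-2, 4, 4) through (8, 5, 1).
A direction vector for ℓ is W − T = (-4, -8, 12).
Common perpendicular direction n = (-2, 4, 4) × (-4, -8, 12) = (80, 8, 32).
With w = (-2, 5, 3) − (8, 5, 1) = (-10, 0, 2), w · n = -736.
Distance = |w · n| / |n| = |-736| / √7488 ≈ 8.51.

8.51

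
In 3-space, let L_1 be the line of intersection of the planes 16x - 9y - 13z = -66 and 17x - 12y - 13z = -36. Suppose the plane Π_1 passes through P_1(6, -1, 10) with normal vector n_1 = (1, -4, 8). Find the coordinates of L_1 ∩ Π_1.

Direction of L_1: (16, -9, -13) × (17, -12, -13) = (-39, -13, -39).
A point on L_1: solving the two plane equations with x = -3 gives (-3, -11, 9).
Π_1: n_1·r = n_1·P_1 gives x - 4y + 8z = 90.
Substitute r = (-3, -11, 9) + t(-39, -13, -39) into the plane: 113 + (-299)t = 90, so t = 1/13.
Intersection: (-3, -11, 9) + (1/13)·(-39, -13, -39) = (-6, -12, 6).

(-6, -12, 6)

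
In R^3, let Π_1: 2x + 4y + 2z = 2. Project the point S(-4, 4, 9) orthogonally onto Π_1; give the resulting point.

(-6, 0, 7)

Foot = S − λn with λ = (n·S − d)/|n|² = (26 − 2)/24 = 1.
Foot = (-4, 4, 9) − 1·(2, 4, 2) = (-6, 0, 7).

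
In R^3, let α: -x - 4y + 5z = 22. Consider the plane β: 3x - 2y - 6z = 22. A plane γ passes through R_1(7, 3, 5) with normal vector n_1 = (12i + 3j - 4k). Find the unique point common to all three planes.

(8, -5, 2)

γ: n_1·r = n_1·R_1 gives 12x + 3y - 4z = 73.
Solving the 3×3 linear system -x - 4y + 5z = 22, 3x - 2y - 6z = 22, 12x + 3y - 4z = 73 (e.g. by elimination or Cramer's rule, determinant = 379) gives (8, -5, 2).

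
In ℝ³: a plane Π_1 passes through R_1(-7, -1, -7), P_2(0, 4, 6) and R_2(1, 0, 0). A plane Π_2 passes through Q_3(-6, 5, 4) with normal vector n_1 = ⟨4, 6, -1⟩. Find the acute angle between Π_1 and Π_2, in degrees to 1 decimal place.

R_1P_2 = (7, 5, 13), R_1R_2 = (8, 1, 7); a normal to Π_1 is R_1P_2 × R_1R_2 = (22, 55, -33).
Using R_1: Π_1 has equation 22x + 55y - 33z = 22.
Π_2: n_1·r = n_1·Q_3 gives 4x + 6y - z = 2.
cos θ = |n₁·n₂| / (|n₁||n₂|) = |451| / (√4598 · √53).
θ = arccos(0.91360) ≈ 24.0°.

24.0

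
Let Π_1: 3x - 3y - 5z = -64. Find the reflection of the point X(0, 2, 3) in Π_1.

λ = (n·X − d)/|n|² = (-21 − (-64))/43 = 1.
Reflection = X − 2λn = (0, 2, 3) − 2·(3, -3, -5) = (-6, 8, 13).

(-6, 8, 13)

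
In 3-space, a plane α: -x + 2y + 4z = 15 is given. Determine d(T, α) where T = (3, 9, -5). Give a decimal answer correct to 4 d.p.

4.3644

n·T − d = (-1)·(3) + (2)·(9) + (4)·(-5) − 15 = -20; |n| = √21.
Distance = |-20| / √21 = 20/√21 ≈ 4.3644.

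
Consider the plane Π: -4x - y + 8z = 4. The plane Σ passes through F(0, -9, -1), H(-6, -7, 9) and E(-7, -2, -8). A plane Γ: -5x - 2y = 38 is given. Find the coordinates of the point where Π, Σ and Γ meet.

FH = (-6, 2, 10), FE = (-7, 7, -7); a normal to Σ is FH × FE = (-84, -112, -28).
Using F: Σ has equation -84x - 112y - 28z = 1036.
Solving the 3×3 linear system -4x - y + 8z = 4, -84x - 112y - 28z = 1036, -5x - 2y = 38 (e.g. by elimination or Cramer's rule, determinant = -3052) gives (-6, -4, -3).

(-6, -4, -3)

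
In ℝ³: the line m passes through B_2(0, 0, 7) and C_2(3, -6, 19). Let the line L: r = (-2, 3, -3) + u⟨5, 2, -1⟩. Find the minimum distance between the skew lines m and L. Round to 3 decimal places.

A direction vector for m is C_2 − B_2 = (3, -6, 12).
Common perpendicular direction n = (3, -6, 12) × (5, 2, -1) = (-18, 63, 36).
With w = (-2, 3, -3) − (0, 0, 7) = (-2, 3, -10), w · n = -135.
Distance = |w · n| / |n| = |-135| / √5589 ≈ 1.806.

1.806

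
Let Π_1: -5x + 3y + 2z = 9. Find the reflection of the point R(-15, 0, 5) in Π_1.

(5, -12, -3)

λ = (n·R − d)/|n|² = (85 − 9)/38 = 2.
Reflection = R − 2λn = (-15, 0, 5) − 4·(-5, 3, 2) = (5, -12, -3).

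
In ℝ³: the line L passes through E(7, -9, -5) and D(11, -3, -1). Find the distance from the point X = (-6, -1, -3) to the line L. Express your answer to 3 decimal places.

15.387

A direction vector for L is D − E = (4, 6, 4).
Taking (7, -9, -5) on L with direction v = (4, 6, 4): w = X − (7, -9, -5) = (-13, 8, 2), and w × v = (20, 60, -110).
Distance = |w × v| / |v| = √16100 / √68 ≈ 15.387.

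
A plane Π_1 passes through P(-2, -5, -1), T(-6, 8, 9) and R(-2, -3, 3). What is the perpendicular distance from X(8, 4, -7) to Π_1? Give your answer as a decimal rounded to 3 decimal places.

PT = (-4, 13, 10), PR = (0, 2, 4); a normal to Π_1 is PT × PR = (32, 16, -8).
Using P: Π_1 has equation 32x + 16y - 8z = -136.
n·X − d = (32)·(8) + (16)·(4) + (-8)·(-7) − (-136) = 512; |n| = √1344.
Distance = |512| / √1344 = 512/√1344 ≈ 13.966.

13.966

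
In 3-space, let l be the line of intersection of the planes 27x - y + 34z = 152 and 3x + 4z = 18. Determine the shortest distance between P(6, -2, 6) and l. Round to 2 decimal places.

6.87

Direction of l: (27, -1, 34) × (3, 0, 4) = (-4, -6, 3).
A point on l: solving the two plane equations with x = 2 gives (2, 4, 3).
Taking (2, 4, 3) on l with direction v = (-4, -6, 3): w = P − (2, 4, 3) = (4, -6, 3), and w × v = (0, -24, -48).
Distance = |w × v| / |v| = √2880 / √61 ≈ 6.87.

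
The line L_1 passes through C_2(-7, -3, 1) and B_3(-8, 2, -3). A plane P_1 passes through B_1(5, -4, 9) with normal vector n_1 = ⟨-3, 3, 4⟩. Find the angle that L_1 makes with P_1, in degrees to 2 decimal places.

3.03

A direction vector for L_1 is B_3 − C_2 = (-1, 5, -4).
P_1: n_1·r = n_1·B_1 gives -3x + 3y + 4z = 9.
sin θ = |n·v| / (|n||v|) = |2| / (√34 · √42) = 0.05293.
θ ≈ 3.03°.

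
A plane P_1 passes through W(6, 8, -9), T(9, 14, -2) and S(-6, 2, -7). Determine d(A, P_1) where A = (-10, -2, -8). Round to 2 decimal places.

WT = (3, 6, 7), WS = (-12, -6, 2); a normal to P_1 is WT × WS = (54, -90, 54).
Using W: P_1 has equation 54x - 90y + 54z = -882.
n·A − d = (54)·(-10) + (-90)·(-2) + (54)·(-8) − (-882) = 90; |n| = √13932.
Distance = |90| / √13932 = 90/√13932 ≈ 0.76.

0.76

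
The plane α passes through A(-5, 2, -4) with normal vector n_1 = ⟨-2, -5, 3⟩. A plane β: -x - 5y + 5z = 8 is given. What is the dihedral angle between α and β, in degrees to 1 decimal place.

17.4

α: n_1·r = n_1·A gives -2x - 5y + 3z = -12.
cos θ = |n₁·n₂| / (|n₁||n₂|) = |42| / (√38 · √51).
θ = arccos(0.95405) ≈ 17.4°.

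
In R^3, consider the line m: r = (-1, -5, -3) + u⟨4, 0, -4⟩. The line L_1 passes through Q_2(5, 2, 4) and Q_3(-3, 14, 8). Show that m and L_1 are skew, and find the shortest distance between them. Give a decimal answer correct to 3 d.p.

10.553

A direction vector for L_1 is Q_3 − Q_2 = (-8, 12, 4).
Common perpendicular direction n = (4, 0, -4) × (-8, 12, 4) = (48, 16, 48).
With w = (5, 2, 4) − (-1, -5, -3) = (6, 7, 7), w · n = 736.
Since n ≠ 0 the lines are not parallel, and w · n = 736 ≠ 0 so they do not intersect; hence they are skew.
Distance = |w · n| / |n| = |736| / √4864 ≈ 10.553.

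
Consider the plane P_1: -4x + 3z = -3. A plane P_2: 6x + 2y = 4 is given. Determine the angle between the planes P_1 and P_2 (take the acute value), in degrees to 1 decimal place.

40.6

cos θ = |n₁·n₂| / (|n₁||n₂|) = |-24| / (√25 · √40).
θ = arccos(0.75895) ≈ 40.6°.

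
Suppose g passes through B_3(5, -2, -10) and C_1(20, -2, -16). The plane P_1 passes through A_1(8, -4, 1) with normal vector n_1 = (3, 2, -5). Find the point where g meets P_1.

A direction vector for g is C_1 − B_3 = (15, 0, -6).
P_1: n_1·r = n_1·A_1 gives 3x + 2y - 5z = 11.
Substitute r = (5, -2, -10) + t(15, 0, -6) into the plane: 61 + 75t = 11, so t = -2/3.
Intersection: (5, -2, -10) + (-2/3)·(15, 0, -6) = (-5, -2, -6).

(-5, -2, -6)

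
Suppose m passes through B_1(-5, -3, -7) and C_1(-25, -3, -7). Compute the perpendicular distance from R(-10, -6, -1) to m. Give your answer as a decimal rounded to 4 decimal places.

A direction vector for m is C_1 − B_1 = (-20, 0, 0).
Taking (-5, -3, -7) on m with direction v = (-20, 0, 0): w = R − (-5, -3, -7) = (-5, -3, 6), and w × v = (0, -120, -60).
Distance = |w × v| / |v| = √18000 / √400 ≈ 6.7082.

6.7082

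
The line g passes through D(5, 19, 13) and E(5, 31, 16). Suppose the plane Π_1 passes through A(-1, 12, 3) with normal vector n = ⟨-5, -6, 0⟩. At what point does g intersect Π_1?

(5, 7, 10)

A direction vector for g is E − D = (0, 12, 3).
Π_1: n·r = n·A gives -5x - 6y = -67.
Substitute r = (5, 19, 13) + t(0, 12, 3) into the plane: -139 + (-72)t = -67, so t = -1.
Intersection: (5, 19, 13) + (-1)·(0, 12, 3) = (5, 7, 10).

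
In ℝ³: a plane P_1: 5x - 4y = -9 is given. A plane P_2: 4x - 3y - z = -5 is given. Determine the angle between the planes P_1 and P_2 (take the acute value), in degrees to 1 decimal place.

cos θ = |n₁·n₂| / (|n₁||n₂|) = |32| / (√41 · √26).
θ = arccos(0.98010) ≈ 11.4°.

11.4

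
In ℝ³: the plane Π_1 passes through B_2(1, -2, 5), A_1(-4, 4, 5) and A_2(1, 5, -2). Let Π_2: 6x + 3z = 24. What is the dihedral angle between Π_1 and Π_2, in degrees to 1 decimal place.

34.9

B_2A_1 = (-5, 6, 0), B_2A_2 = (0, 7, -7); a normal to Π_1 is B_2A_1 × B_2A_2 = (-42, -35, -35).
Using B_2: Π_1 has equation -42x - 35y - 35z = -147.
cos θ = |n₁·n₂| / (|n₁||n₂|) = |-357| / (√4214 · √45).
θ = arccos(0.81981) ≈ 34.9°.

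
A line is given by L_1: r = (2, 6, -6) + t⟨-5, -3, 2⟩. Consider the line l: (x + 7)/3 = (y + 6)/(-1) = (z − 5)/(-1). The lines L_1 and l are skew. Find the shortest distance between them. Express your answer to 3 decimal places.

6.510

l has direction (3, -1, -1) through (-7, -6, 5).
Common perpendicular direction n = (-5, -3, 2) × (3, -1, -1) = (5, 1, 14).
With w = (-7, -6, 5) − (2, 6, -6) = (-9, -12, 11), w · n = 97.
Distance = |w · n| / |n| = |97| / √222 ≈ 6.510.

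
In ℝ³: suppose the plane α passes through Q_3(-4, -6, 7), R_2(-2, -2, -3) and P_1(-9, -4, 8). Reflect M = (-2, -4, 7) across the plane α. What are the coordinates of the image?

Q_3R_2 = (2, 4, -10), Q_3P_1 = (-5, 2, 1); a normal to α is Q_3R_2 × Q_3P_1 = (24, 48, 24).
Using Q_3: α has equation 24x + 48y + 24z = -216.
λ = (n·M − d)/|n|² = (-72 − (-216))/3456 = 1/24.
Reflection = M − 2λn = (-2, -4, 7) − (1/12)·(24, 48, 24) = (-4, -8, 5).

(-4, -8, 5)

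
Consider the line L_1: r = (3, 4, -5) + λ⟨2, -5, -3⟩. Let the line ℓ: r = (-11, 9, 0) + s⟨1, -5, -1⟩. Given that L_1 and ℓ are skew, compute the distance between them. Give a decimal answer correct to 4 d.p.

9.7996

Common perpendicular direction n = (2, -5, -3) × (1, -5, -1) = (-10, -1, -5).
With w = (-11, 9, 0) − (3, 4, -5) = (-14, 5, 5), w · n = 110.
Distance = |w · n| / |n| = |110| / √126 ≈ 9.7996.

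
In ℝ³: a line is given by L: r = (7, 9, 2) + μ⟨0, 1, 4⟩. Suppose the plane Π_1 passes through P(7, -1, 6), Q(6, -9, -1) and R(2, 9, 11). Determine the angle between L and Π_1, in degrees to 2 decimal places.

PQ = (-1, -8, -7), PR = (-5, 10, 5); a normal to Π_1 is PQ × PR = (30, 40, -50).
Using P: Π_1 has equation 30x + 40y - 50z = -130.
sin θ = |n·v| / (|n||v|) = |-160| / (√5000 · √17) = 0.54880.
θ ≈ 33.28°.

33.28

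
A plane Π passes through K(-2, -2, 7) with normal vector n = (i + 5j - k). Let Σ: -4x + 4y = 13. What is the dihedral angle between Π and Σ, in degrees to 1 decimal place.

Π: n·r = n·K gives x + 5y - z = -19.
cos θ = |n₁·n₂| / (|n₁||n₂|) = |16| / (√27 · √32).
θ = arccos(0.54433) ≈ 57.0°.

57.0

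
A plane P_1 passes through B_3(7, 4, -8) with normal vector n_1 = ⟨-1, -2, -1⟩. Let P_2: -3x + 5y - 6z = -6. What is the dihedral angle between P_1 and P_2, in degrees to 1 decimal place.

87.2

P_1: n_1·r = n_1·B_3 gives -x - 2y - z = -7.
cos θ = |n₁·n₂| / (|n₁||n₂|) = |-1| / (√6 · √70).
θ = arccos(0.04880) ≈ 87.2°.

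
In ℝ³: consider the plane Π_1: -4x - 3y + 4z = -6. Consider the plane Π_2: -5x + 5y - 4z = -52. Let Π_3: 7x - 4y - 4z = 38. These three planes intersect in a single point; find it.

(6, -2, 3)

Solving the 3×3 linear system -4x - 3y + 4z = -6, -5x + 5y - 4z = -52, 7x - 4y - 4z = 38 (e.g. by elimination or Cramer's rule, determinant = 228) gives (6, -2, 3).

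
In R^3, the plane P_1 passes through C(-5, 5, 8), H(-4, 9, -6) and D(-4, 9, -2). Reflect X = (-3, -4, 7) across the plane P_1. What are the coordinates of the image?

CH = (1, 4, -14), CD = (1, 4, -10); a normal to P_1 is CH × CD = (16, -4, 0).
Using C: P_1 has equation 16x - 4y = -100.
λ = (n·X − d)/|n|² = (-32 − (-100))/272 = 1/4.
Reflection = X − 2λn = (-3, -4, 7) − (1/2)·(16, -4, 0) = (-11, -2, 7).

(-11, -2, 7)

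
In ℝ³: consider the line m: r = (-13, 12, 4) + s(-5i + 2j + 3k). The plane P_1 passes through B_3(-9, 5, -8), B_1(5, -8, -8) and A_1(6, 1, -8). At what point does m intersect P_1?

B_3B_1 = (14, -13, 0), B_3A_1 = (15, -4, 0); a normal to P_1 is B_3B_1 × B_3A_1 = (0, 0, 139).
Using B_3: P_1 has equation 139z = -1112.
Substitute r = (-13, 12, 4) + t(-5, 2, 3) into the plane: 556 + 417t = -1112, so t = -4.
Intersection: (-13, 12, 4) + (-4)·(-5, 2, 3) = (7, 4, -8).

(7, 4, -8)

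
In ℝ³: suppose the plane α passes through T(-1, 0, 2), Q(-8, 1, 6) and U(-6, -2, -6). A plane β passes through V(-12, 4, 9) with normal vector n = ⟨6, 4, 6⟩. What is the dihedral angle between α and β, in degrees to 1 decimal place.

75.0

TQ = (-7, 1, 4), TU = (-5, -2, -8); a normal to α is TQ × TU = (0, -76, 19).
Using T: α has equation -76y + 19z = 38.
β: n·r = n·V gives 6x + 4y + 6z = -2.
cos θ = |n₁·n₂| / (|n₁||n₂|) = |-190| / (√6137 · √88).
θ = arccos(0.25854) ≈ 75.0°.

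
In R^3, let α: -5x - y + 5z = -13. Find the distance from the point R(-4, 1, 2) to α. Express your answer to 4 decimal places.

n·R − d = (-5)·(-4) + (-1)·(1) + (5)·(2) − (-13) = 42; |n| = √51.
Distance = |42| / √51 = 42/√51 ≈ 5.8812.

5.8812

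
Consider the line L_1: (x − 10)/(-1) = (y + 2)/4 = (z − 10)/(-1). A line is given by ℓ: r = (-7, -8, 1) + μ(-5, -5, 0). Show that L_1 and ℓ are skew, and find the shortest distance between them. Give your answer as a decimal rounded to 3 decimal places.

6.543

L_1 has direction (-1, 4, -1) through (10, -2, 10).
Common perpendicular direction n = (-1, 4, -1) × (-5, -5, 0) = (-5, 5, 25).
With w = (-7, -8, 1) − (10, -2, 10) = (-17, -6, -9), w · n = -170.
Since n ≠ 0 the lines are not parallel, and w · n = -170 ≠ 0 so they do not intersect; hence they are skew.
Distance = |w · n| / |n| = |-170| / √675 ≈ 6.543.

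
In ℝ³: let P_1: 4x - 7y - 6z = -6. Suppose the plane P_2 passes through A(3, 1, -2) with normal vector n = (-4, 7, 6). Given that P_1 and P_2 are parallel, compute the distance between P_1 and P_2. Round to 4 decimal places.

P_2: n·r = n·A gives -4x + 7y + 6z = -17.
Rescale P_2 by 1/(-1): 4x - 7y - 6z = 17. Then distance = |-6 − 17| / √101 ≈ 2.2886.

2.2886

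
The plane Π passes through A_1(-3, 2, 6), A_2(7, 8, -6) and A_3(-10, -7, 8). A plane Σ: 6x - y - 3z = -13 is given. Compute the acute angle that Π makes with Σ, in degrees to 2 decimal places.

A_1A_2 = (10, 6, -12), A_1A_3 = (-7, -9, 2); a normal to Π is A_1A_2 × A_1A_3 = (-96, 64, -48).
Using A_1: Π has equation -96x + 64y - 48z = 128.
cos θ = |n₁·n₂| / (|n₁||n₂|) = |-496| / (√15616 · √46).
θ = arccos(0.58522) ≈ 54.18°.

54.18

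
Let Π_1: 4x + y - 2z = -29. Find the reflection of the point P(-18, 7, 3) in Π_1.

λ = (n·P − d)/|n|² = (-71 − (-29))/21 = -2.
Reflection = P − 2λn = (-18, 7, 3) − (-4)·(4, 1, -2) = (-2, 11, -5).

(-2, 11, -5)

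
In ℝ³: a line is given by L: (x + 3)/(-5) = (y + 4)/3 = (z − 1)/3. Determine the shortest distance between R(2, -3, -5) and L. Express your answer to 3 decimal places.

4.979

L has direction (-5, 3, 3) through (-3, -4, 1).
Taking (-3, -4, 1) on L with direction v = (-5, 3, 3): w = R − (-3, -4, 1) = (5, 1, -6), and w × v = (21, 15, 20).
Distance = |w × v| / |v| = √1066 / √43 ≈ 4.979.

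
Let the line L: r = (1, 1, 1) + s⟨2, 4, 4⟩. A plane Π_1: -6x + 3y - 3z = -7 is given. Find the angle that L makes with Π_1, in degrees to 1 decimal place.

sin θ = |n·v| / (|n||v|) = |-12| / (√54 · √36) = 0.27217.
θ ≈ 15.8°.

15.8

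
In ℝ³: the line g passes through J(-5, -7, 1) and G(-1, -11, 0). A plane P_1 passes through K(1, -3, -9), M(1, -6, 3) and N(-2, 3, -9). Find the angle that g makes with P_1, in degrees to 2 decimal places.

16.87

A direction vector for g is G − J = (4, -4, -1).
KM = (0, -3, 12), KN = (-3, 6, 0); a normal to P_1 is KM × KN = (-72, -36, -9).
Using K: P_1 has equation -72x - 36y - 9z = 117.
sin θ = |n·v| / (|n||v|) = |-135| / (√6561 · √33) = 0.29013.
θ ≈ 16.87°.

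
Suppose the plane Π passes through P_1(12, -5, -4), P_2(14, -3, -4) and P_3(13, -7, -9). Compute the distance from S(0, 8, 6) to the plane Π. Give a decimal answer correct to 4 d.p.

P_1P_2 = (2, 2, 0), P_1P_3 = (1, -2, -5); a normal to Π is P_1P_2 × P_1P_3 = (-10, 10, -6).
Using P_1: Π has equation -10x + 10y - 6z = -146.
n·S − d = (-10)·(0) + (10)·(8) + (-6)·(6) − (-146) = 190; |n| = √236.
Distance = |190| / √236 = 190/√236 ≈ 12.3679.

12.3679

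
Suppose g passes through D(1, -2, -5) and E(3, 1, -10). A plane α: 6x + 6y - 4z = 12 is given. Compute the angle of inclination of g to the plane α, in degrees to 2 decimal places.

A direction vector for g is E − D = (2, 3, -5).
sin θ = |n·v| / (|n||v|) = |50| / (√88 · √38) = 0.86464.
θ ≈ 59.84°.

59.84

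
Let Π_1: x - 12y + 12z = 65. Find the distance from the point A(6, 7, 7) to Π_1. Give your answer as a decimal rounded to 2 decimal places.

n·A − d = (1)·(6) + (-12)·(7) + (12)·(7) − 65 = -59; |n| = √289.
Distance = |-59| / √289 = 59/√289 ≈ 3.47.

3.47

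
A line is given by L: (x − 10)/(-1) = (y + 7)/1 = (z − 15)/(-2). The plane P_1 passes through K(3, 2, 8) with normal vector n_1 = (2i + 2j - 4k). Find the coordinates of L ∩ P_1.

(6, -3, 7)

L has direction (-1, 1, -2) through (10, -7, 15).
P_1: n_1·r = n_1·K gives 2x + 2y - 4z = -22.
Substitute r = (10, -7, 15) + t(-1, 1, -2) into the plane: -54 + 8t = -22, so t = 4.
Intersection: (10, -7, 15) + 4·(-1, 1, -2) = (6, -3, 7).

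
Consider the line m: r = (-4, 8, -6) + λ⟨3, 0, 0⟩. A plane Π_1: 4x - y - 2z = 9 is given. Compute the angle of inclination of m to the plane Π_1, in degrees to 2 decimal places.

60.79

sin θ = |n·v| / (|n||v|) = |12| / (√21 · √9) = 0.87287.
θ ≈ 60.79°.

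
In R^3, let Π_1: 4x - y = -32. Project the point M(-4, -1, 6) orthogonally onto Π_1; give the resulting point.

(-8, 0, 6)

Foot = M − λn with λ = (n·M − d)/|n|² = (-15 − (-32))/17 = 1.
Foot = (-4, -1, 6) − 1·(4, -1, 0) = (-8, 0, 6).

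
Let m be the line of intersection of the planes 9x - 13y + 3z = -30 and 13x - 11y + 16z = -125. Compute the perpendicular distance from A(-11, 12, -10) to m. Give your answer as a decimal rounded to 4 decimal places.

Direction of m: (9, -13, 3) × (13, -11, 16) = (-175, -105, 70).
A point on m: solving the two plane equations with x = -1 gives (-1, 0, -7).
Taking (-1, 0, -7) on m with direction v = (-175, -105, 70): w = A − (-1, 0, -7) = (-10, 12, -3), and w × v = (525, 1225, 3150).
Distance = |w × v| / |v| = √11698750 / √46550 ≈ 15.8529.

15.8529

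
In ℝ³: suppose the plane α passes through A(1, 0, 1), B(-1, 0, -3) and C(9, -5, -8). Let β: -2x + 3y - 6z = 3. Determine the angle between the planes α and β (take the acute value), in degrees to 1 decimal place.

AB = (-2, 0, -4), AC = (8, -5, -9); a normal to α is AB × AC = (-20, -50, 10).
Using A: α has equation -20x - 50y + 10z = -10.
cos θ = |n₁·n₂| / (|n₁||n₂|) = |-170| / (√3000 · √49).
θ = arccos(0.44339) ≈ 63.7°.

63.7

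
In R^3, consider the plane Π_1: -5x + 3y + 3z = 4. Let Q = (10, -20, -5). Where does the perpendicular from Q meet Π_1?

Foot = Q − λn with λ = (n·Q − d)/|n|² = (-125 − 4)/43 = -3.
Foot = (10, -20, -5) − (-3)·(-5, 3, 3) = (-5, -11, 4).

(-5, -11, 4)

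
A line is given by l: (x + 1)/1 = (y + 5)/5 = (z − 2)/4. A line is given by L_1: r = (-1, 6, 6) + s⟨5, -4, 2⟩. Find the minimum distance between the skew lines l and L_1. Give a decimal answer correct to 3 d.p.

l has direction (1, 5, 4) through (-1, -5, 2).
Common perpendicular direction n = (1, 5, 4) × (5, -4, 2) = (26, 18, -29).
With w = (-1, 6, 6) − (-1, -5, 2) = (0, 11, 4), w · n = 82.
Distance = |w · n| / |n| = |82| / √1841 ≈ 1.911.

1.911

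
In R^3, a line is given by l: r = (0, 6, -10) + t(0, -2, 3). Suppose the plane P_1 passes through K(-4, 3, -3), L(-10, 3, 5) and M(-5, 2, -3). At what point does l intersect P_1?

(0, 4, -7)

KL = (-6, 0, 8), KM = (-1, -1, 0); a normal to P_1 is KL × KM = (8, -8, 6).
Using K: P_1 has equation 8x - 8y + 6z = -74.
Substitute r = (0, 6, -10) + t(0, -2, 3) into the plane: -108 + 34t = -74, so t = 1.
Intersection: (0, 6, -10) + 1·(0, -2, 3) = (0, 4, -7).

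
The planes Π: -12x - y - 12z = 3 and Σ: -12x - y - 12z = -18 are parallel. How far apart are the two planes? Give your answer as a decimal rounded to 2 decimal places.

Same normal n = (-12, -1, -12) with |n| = √289; distance = |3 − (-18)| / |n| = 21/√289 ≈ 1.24.

1.24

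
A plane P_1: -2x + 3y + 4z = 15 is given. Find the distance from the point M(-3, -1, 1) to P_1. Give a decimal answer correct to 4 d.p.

1.4856

n·M − d = (-2)·(-3) + (3)·(-1) + (4)·(1) − 15 = -8; |n| = √29.
Distance = |-8| / √29 = 8/√29 ≈ 1.4856.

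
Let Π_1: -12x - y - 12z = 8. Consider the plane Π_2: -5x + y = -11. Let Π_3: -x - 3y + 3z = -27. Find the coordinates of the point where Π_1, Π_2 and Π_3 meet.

(3, 4, -4)

Solving the 3×3 linear system -12x - y - 12z = 8, -5x + y = -11, -x - 3y + 3z = -27 (e.g. by elimination or Cramer's rule, determinant = -243) gives (3, 4, -4).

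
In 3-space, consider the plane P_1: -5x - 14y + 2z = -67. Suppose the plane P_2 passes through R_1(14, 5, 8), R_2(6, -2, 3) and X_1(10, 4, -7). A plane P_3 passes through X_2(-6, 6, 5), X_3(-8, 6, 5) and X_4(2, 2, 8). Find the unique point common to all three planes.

R_1R_2 = (-8, -7, -5), R_1X_1 = (-4, -1, -15); a normal to P_2 is R_1R_2 × R_1X_1 = (100, -100, -20).
Using R_1: P_2 has equation 100x - 100y - 20z = 740.
X_2X_3 = (-2, 0, 0), X_2X_4 = (8, -4, 3); a normal to P_3 is X_2X_3 × X_2X_4 = (0, 6, 8).
Using X_2: P_3 has equation 6y + 8z = 76.
Solving the 3×3 linear system -5x - 14y + 2z = -67, 100x - 100y - 20z = 740, 6y + 8z = 76 (e.g. by elimination or Cramer's rule, determinant = 15800) gives (11, 2, 8).

(11, 2, 8)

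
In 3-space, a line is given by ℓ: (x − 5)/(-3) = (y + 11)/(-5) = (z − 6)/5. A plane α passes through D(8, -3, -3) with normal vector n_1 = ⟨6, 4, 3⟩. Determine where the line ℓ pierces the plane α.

(8, -6, 1)

ℓ has direction (-3, -5, 5) through (5, -11, 6).
α: n_1·r = n_1·D gives 6x + 4y + 3z = 27.
Substitute r = (5, -11, 6) + t(-3, -5, 5) into the plane: 4 + (-23)t = 27, so t = -1.
Intersection: (5, -11, 6) + (-1)·(-3, -5, 5) = (8, -6, 1).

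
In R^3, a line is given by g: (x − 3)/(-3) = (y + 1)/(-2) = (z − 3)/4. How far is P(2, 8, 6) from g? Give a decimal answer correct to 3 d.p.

9.523

g has direction (-3, -2, 4) through (3, -1, 3).
Taking (3, -1, 3) on g with direction v = (-3, -2, 4): w = P − (3, -1, 3) = (-1, 9, 3), and w × v = (42, -5, 29).
Distance = |w × v| / |v| = √2630 / √29 ≈ 9.523.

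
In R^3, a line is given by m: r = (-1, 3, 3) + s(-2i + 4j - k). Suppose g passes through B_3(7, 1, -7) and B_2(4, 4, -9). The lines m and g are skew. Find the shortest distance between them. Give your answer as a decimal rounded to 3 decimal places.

A direction vector for g is B_2 − B_3 = (-3, 3, -2).
Common perpendicular direction n = (-2, 4, -1) × (-3, 3, -2) = (-5, -1, 6).
With w = (7, 1, -7) − (-1, 3, 3) = (8, -2, -10), w · n = -98.
Distance = |w · n| / |n| = |-98| / √62 ≈ 12.446.

12.446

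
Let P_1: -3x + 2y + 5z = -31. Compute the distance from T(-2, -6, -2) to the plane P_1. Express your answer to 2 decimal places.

2.43

n·T − d = (-3)·(-2) + (2)·(-6) + (5)·(-2) − (-31) = 15; |n| = √38.
Distance = |15| / √38 = 15/√38 ≈ 2.43.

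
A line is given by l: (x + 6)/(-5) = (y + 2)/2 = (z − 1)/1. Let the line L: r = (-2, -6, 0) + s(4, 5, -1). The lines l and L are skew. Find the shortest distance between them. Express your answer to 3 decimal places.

l has direction (-5, 2, 1) through (-6, -2, 1).
Common perpendicular direction n = (-5, 2, 1) × (4, 5, -1) = (-7, -1, -33).
With w = (-2, -6, 0) − (-6, -2, 1) = (4, -4, -1), w · n = 9.
Distance = |w · n| / |n| = |9| / √1139 ≈ 0.267.

0.267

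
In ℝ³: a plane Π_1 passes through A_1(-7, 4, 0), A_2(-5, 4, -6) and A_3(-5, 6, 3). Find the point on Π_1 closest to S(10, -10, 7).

A_1A_2 = (2, 0, -6), A_1A_3 = (2, 2, 3); a normal to Π_1 is A_1A_2 × A_1A_3 = (12, -18, 4).
Using A_1: Π_1 has equation 12x - 18y + 4z = -156.
Foot = S − λn with λ = (n·S − d)/|n|² = (328 − (-156))/484 = 1.
Foot = (10, -10, 7) − 1·(12, -18, 4) = (-2, 8, 3).

(-2, 8, 3)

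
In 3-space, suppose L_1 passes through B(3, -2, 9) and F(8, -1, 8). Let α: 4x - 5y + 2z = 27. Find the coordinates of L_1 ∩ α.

A direction vector for L_1 is F − B = (5, 1, -1).
Substitute r = (3, -2, 9) + t(5, 1, -1) into the plane: 40 + 13t = 27, so t = -1.
Intersection: (3, -2, 9) + (-1)·(5, 1, -1) = (-2, -3, 10).

(-2, -3, 10)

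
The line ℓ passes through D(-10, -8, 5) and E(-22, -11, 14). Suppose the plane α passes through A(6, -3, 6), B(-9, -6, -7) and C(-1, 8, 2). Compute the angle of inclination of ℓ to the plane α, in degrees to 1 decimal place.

76.3

A direction vector for ℓ is E − D = (-12, -3, 9).
AB = (-15, -3, -13), AC = (-7, 11, -4); a normal to α is AB × AC = (155, 31, -186).
Using A: α has equation 155x + 31y - 186z = -279.
sin θ = |n·v| / (|n||v|) = |-3627| / (√59582 · √234) = 0.97136.
θ ≈ 76.3°.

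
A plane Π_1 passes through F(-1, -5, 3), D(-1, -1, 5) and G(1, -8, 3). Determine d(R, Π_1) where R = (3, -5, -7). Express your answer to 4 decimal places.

FD = (0, 4, 2), FG = (2, -3, 0); a normal to Π_1 is FD × FG = (6, 4, -8).
Using F: Π_1 has equation 6x + 4y - 8z = -50.
n·R − d = (6)·(3) + (4)·(-5) + (-8)·(-7) − (-50) = 104; |n| = √116.
Distance = |104| / √116 = 104/√116 ≈ 9.6562.

9.6562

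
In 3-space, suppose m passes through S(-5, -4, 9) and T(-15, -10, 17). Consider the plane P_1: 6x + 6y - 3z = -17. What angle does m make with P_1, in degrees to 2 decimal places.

A direction vector for m is T − S = (-10, -6, 8).
sin θ = |n·v| / (|n||v|) = |-120| / (√81 · √200) = 0.94281.
θ ≈ 70.53°.

70.53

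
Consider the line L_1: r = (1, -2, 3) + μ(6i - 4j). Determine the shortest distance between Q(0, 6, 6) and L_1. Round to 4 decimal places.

6.7993

Taking (1, -2, 3) on L_1 with direction v = (6, -4, 0): w = Q − (1, -2, 3) = (-1, 8, 3), and w × v = (12, 18, -44).
Distance = |w × v| / |v| = √2404 / √52 ≈ 6.7993.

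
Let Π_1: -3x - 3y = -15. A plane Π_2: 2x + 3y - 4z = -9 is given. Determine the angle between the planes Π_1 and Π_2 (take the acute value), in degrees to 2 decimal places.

cos θ = |n₁·n₂| / (|n₁||n₂|) = |-15| / (√18 · √29).
θ = arccos(0.65653) ≈ 48.96°.

48.96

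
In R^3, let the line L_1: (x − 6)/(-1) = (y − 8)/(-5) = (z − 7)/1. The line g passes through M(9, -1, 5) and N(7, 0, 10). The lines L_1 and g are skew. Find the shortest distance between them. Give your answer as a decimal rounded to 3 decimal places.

L_1 has direction (-1, -5, 1) through (6, 8, 7).
A direction vector for g is N − M = (-2, 1, 5).
Common perpendicular direction n = (-1, -5, 1) × (-2, 1, 5) = (-26, 3, -11).
With w = (9, -1, 5) − (6, 8, 7) = (3, -9, -2), w · n = -83.
Distance = |w · n| / |n| = |-83| / √806 ≈ 2.924.

2.924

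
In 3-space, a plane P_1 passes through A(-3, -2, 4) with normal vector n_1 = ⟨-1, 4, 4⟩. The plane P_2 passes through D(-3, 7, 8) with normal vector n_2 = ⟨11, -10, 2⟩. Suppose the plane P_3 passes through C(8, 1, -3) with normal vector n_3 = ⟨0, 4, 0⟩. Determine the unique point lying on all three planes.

(-7, 1, 0)

P_1: n_1·r = n_1·A gives -x + 4y + 4z = 11.
P_2: n_2·r = n_2·D gives 11x - 10y + 2z = -87.
P_3: n_3·r = n_3·C gives 4y = 4.
Solving the 3×3 linear system -x + 4y + 4z = 11, 11x - 10y + 2z = -87, 4y = 4 (e.g. by elimination or Cramer's rule, determinant = 184) gives (-7, 1, 0).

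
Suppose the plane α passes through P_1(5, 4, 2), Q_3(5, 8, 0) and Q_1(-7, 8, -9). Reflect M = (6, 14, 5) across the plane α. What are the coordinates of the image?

P_1Q_3 = (0, 4, -2), P_1Q_1 = (-12, 4, -11); a normal to α is P_1Q_3 × P_1Q_1 = (-36, 24, 48).
Using P_1: α has equation -36x + 24y + 48z = 12.
λ = (n·M − d)/|n|² = (360 − 12)/4176 = 1/12.
Reflection = M − 2λn = (6, 14, 5) − (1/6)·(-36, 24, 48) = (12, 10, -3).

(12, 10, -3)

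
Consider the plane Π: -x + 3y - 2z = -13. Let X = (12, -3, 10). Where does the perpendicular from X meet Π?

(10, 3, 6)

Foot = X − λn with λ = (n·X − d)/|n|² = (-41 − (-13))/14 = -2.
Foot = (12, -3, 10) − (-2)·(-1, 3, -2) = (10, 3, 6).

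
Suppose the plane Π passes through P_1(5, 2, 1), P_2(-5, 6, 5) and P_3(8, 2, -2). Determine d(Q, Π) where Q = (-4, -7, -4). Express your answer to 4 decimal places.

P_1P_2 = (-10, 4, 4), P_1P_3 = (3, 0, -3); a normal to Π is P_1P_2 × P_1P_3 = (-12, -18, -12).
Using P_1: Π has equation -12x - 18y - 12z = -108.
n·Q − d = (-12)·(-4) + (-18)·(-7) + (-12)·(-4) − (-108) = 330; |n| = √612.
Distance = |330| / √612 = 330/√612 ≈ 13.3395.

13.3395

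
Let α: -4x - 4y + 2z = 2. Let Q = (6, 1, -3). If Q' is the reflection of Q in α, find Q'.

λ = (n·Q − d)/|n|² = (-34 − 2)/36 = -1.
Reflection = Q − 2λn = (6, 1, -3) − (-2)·(-4, -4, 2) = (-2, -7, 1).

(-2, -7, 1)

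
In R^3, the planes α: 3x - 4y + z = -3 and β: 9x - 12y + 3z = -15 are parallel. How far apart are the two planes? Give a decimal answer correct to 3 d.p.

Rescale β by 1/3: 3x - 4y + z = -5. Then distance = |-3 − (-5)| / √26 ≈ 0.392.

0.392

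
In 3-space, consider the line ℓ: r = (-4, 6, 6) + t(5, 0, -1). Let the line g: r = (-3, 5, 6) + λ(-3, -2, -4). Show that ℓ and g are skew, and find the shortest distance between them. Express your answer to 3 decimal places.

Common perpendicular direction n = (5, 0, -1) × (-3, -2, -4) = (-2, 23, -10).
With w = (-3, 5, 6) − (-4, 6, 6) = (1, -1, 0), w · n = -25.
Since n ≠ 0 the lines are not parallel, and w · n = -25 ≠ 0 so they do not intersect; hence they are skew.
Distance = |w · n| / |n| = |-25| / √633 ≈ 0.994.

0.994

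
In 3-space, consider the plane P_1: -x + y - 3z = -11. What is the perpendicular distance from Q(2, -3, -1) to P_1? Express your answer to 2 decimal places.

2.71

n·Q − d = (-1)·(2) + (1)·(-3) + (-3)·(-1) − (-11) = 9; |n| = √11.
Distance = |9| / √11 = 9/√11 ≈ 2.71.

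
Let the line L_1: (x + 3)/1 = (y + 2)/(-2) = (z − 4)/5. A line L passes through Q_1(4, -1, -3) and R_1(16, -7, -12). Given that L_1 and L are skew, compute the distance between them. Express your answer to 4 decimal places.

3.2457

L_1 has direction (1, -2, 5) through (-3, -2, 4).
A direction vector for L is R_1 − Q_1 = (12, -6, -9).
Common perpendicular direction n = (1, -2, 5) × (12, -6, -9) = (48, 69, 18).
With w = (4, -1, -3) − (-3, -2, 4) = (7, 1, -7), w · n = 279.
Distance = |w · n| / |n| = |279| / √7389 ≈ 3.2457.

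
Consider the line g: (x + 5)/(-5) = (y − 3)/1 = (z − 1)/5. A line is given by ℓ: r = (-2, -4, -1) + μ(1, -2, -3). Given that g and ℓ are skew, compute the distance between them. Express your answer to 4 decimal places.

g has direction (-5, 1, 5) through (-5, 3, 1).
Common perpendicular direction n = (-5, 1, 5) × (1, -2, -3) = (7, -10, 9).
With w = (-2, -4, -1) − (-5, 3, 1) = (3, -7, -2), w · n = 73.
Distance = |w · n| / |n| = |73| / √230 ≈ 4.8135.

4.8135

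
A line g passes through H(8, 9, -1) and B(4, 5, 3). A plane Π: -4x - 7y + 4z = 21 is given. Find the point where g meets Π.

(0, 1, 7)

A direction vector for g is B − H = (-4, -4, 4).
Substitute r = (8, 9, -1) + t(-4, -4, 4) into the plane: -99 + 60t = 21, so t = 2.
Intersection: (8, 9, -1) + 2·(-4, -4, 4) = (0, 1, 7).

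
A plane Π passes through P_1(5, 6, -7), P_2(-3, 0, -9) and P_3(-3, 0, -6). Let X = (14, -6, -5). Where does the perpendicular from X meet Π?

(5, 6, -5)

P_1P_2 = (-8, -6, -2), P_1P_3 = (-8, -6, 1); a normal to Π is P_1P_2 × P_1P_3 = (-18, 24, 0).
Using P_1: Π has equation -18x + 24y = 54.
Foot = X − λn with λ = (n·X − d)/|n|² = (-396 − 54)/900 = -1/2.
Foot = (14, -6, -5) − (-1/2)·(-18, 24, 0) = (5, 6, -5).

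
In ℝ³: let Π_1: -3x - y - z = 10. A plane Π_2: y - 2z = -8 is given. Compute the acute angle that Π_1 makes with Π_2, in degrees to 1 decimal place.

cos θ = |n₁·n₂| / (|n₁||n₂|) = |1| / (√11 · √5).
θ = arccos(0.13484) ≈ 82.3°.

82.3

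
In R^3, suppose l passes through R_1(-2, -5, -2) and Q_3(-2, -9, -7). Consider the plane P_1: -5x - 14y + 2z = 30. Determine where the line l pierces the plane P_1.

A direction vector for l is Q_3 − R_1 = (0, -4, -5).
Substitute r = (-2, -5, -2) + t(0, -4, -5) into the plane: 76 + 46t = 30, so t = -1.
Intersection: (-2, -5, -2) + (-1)·(0, -4, -5) = (-2, -1, 3).

(-2, -1, 3)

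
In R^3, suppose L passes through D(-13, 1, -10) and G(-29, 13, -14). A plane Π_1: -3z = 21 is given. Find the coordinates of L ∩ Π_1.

A direction vector for L is G − D = (-16, 12, -4).
Substitute r = (-13, 1, -10) + t(-16, 12, -4) into the plane: 30 + 12t = 21, so t = -3/4.
Intersection: (-13, 1, -10) + (-3/4)·(-16, 12, -4) = (-1, -8, -7).

(-1, -8, -7)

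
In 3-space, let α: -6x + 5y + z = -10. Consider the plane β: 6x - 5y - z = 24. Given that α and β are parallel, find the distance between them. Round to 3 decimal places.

1.778

Rescale β by 1/(-1): -6x + 5y + z = -24. Then distance = |-10 − (-24)| / √62 ≈ 1.778.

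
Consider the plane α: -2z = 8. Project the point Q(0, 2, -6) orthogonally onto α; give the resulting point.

(0, 2, -4)

Foot = Q − λn with λ = (n·Q − d)/|n|² = (12 − 8)/4 = 1.
Foot = (0, 2, -6) − 1·(0, 0, -2) = (0, 2, -4).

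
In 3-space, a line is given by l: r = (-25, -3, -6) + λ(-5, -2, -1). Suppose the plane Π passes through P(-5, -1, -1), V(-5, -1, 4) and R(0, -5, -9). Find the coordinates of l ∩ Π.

(-10, 3, -3)

PV = (0, 0, 5), PR = (5, -4, -8); a normal to Π is PV × PR = (20, 25, 0).
Using P: Π has equation 20x + 25y = -125.
Substitute r = (-25, -3, -6) + t(-5, -2, -1) into the plane: -575 + (-150)t = -125, so t = -3.
Intersection: (-25, -3, -6) + (-3)·(-5, -2, -1) = (-10, 3, -3).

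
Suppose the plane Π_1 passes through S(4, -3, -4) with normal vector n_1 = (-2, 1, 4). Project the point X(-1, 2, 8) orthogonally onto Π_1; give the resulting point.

Π_1: n_1·r = n_1·S gives -2x + y + 4z = -27.
Foot = X − λn with λ = (n·X − d)/|n|² = (36 − (-27))/21 = 3.
Foot = (-1, 2, 8) − 3·(-2, 1, 4) = (5, -1, -4).

(5, -1, -4)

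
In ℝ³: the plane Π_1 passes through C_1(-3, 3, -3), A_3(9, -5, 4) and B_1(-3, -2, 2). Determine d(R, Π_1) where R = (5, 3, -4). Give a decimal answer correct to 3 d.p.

0.235

C_1A_3 = (12, -8, 7), C_1B_1 = (0, -5, 5); a normal to Π_1 is C_1A_3 × C_1B_1 = (-5, -60, -60).
Using C_1: Π_1 has equation -5x - 60y - 60z = 15.
n·R − d = (-5)·(5) + (-60)·(3) + (-60)·(-4) − 15 = 20; |n| = √7225.
Distance = |20| / √7225 = 20/√7225 ≈ 0.235.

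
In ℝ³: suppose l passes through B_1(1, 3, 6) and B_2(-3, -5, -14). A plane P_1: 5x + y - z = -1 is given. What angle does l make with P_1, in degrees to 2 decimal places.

A direction vector for l is B_2 − B_1 = (-4, -8, -20).
sin θ = |n·v| / (|n||v|) = |-8| / (√27 · √480) = 0.07027.
θ ≈ 4.03°.

4.03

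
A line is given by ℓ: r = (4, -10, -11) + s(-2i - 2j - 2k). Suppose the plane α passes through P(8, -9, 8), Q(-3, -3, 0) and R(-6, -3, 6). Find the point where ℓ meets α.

(8, -6, -7)

PQ = (-11, 6, -8), PR = (-14, 6, -2); a normal to α is PQ × PR = (36, 90, 18).
Using P: α has equation 36x + 90y + 18z = -378.
Substitute r = (4, -10, -11) + t(-2, -2, -2) into the plane: -954 + (-288)t = -378, so t = -2.
Intersection: (4, -10, -11) + (-2)·(-2, -2, -2) = (8, -6, -7).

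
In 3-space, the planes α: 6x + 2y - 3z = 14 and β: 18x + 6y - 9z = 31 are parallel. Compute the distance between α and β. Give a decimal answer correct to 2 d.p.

0.52

Rescale β by 1/3: 6x + 2y - 3z = 31/3. Then distance = |14 − (31/3)| / √49 ≈ 0.52.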